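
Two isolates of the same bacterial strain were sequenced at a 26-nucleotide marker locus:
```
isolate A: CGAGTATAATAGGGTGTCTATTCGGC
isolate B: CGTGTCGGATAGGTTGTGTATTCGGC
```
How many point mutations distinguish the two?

6

The sequences differ at bases 3, 6, 7, 8, 14, 18 (1-based) — 6 in total.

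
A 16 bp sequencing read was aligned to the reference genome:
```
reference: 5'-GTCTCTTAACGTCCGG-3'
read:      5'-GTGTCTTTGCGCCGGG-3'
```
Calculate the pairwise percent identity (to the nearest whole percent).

5 positions differ (3, 8, 9, 12, 14), so 11 of 16 match: 11/16 = 68.75%.

69%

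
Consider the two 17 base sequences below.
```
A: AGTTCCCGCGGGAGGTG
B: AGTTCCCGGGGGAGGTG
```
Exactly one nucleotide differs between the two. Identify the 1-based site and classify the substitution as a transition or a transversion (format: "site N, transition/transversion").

site 9, transversion

Site 9 changes C→G. C is a pyrimidine and G is a purine, so this is a transversion.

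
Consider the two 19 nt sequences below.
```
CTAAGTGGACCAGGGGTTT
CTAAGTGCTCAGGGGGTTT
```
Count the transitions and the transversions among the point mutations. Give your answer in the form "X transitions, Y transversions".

Mismatches (1-based):
base 8: G→C (purine→pyrimidine, transversion)
base 9: A→T (purine→pyrimidine, transversion)
base 11: C→A (pyrimidine→purine, transversion)
base 12: A→G (purine→purine, transition)

1 transition, 3 transversions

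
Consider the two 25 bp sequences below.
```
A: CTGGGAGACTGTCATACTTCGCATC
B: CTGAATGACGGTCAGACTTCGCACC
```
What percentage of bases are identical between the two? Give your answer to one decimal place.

76.0%

Mismatches at positions 4, 5, 6, 10, 15, 24 (1-based): 6 of 25.
Identical positions: 19/25 = 76% → 76.0%.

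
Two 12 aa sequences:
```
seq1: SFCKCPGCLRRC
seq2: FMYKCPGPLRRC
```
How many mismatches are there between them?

4

Comparing position by position, 4 positions differ: 1 (S/F), 2 (F/M), 3 (C/Y), 8 (C/P).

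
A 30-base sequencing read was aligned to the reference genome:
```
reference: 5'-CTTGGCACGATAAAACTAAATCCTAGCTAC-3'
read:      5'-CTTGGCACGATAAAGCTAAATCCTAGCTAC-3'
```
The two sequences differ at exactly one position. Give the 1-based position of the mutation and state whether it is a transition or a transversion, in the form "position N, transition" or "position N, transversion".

The sequences differ only at position 15: A→G (purine→purine), a transition.

position 15, transition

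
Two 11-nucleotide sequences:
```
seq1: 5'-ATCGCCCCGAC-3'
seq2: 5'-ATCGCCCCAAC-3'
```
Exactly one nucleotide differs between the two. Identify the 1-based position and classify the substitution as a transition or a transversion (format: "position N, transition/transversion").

position 9, transition

Position 9 changes G→A. G is a purine and A is a purine, so this is a transition.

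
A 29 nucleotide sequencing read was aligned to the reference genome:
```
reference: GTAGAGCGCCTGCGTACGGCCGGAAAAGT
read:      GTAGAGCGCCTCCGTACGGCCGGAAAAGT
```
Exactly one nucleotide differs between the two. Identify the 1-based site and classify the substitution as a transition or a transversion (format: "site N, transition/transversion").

site 12, transversion

Site 12 changes G→C. G is a purine and C is a pyrimidine, so this is a transversion.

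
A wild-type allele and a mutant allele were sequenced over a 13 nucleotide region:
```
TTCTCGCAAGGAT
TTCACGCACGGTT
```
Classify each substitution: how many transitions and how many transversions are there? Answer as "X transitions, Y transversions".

Transitions (purine↔purine or pyrimidine↔pyrimidine): none.
Transversions (purine↔pyrimidine): 4 T→A, 9 A→C, 12 A→T.

0 transitions, 3 transversions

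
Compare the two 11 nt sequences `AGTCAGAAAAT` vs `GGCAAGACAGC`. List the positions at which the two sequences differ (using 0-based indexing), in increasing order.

0, 2, 3, 7, 9, 10

Differences at position 0 (A→G), position 2 (T→C), position 3 (C→A), position 7 (A→C), position 9 (A→G), position 10 (T→C).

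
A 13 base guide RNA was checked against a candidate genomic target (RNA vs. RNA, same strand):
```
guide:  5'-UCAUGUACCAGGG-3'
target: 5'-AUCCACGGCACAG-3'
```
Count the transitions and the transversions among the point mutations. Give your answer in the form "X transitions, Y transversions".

6 transitions, 4 transversions

Transitions (purine↔purine or pyrimidine↔pyrimidine): 2 C→U, 4 U→C, 5 G→A, 6 U→C, 7 A→G, 12 G→A.
Transversions (purine↔pyrimidine): 1 U→A, 3 A→C, 8 C→G, 11 G→C.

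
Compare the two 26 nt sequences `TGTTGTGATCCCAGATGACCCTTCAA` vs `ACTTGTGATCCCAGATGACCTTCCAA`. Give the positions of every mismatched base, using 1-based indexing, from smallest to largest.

1, 2, 21, 23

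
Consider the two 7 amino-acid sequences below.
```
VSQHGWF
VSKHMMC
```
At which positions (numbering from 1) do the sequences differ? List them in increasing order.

Scanning 1-based: 3: Q/K; 5: G/M; 6: W/M; 7: F/C.

3, 5, 6, 7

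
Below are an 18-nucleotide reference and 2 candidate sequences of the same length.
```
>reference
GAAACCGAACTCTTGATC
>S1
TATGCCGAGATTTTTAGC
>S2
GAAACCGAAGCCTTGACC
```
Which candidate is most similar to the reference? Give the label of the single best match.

Hamming distances to reference — S1: 8; S2: 3.
Smallest is S2 with 3 mismatches.

S2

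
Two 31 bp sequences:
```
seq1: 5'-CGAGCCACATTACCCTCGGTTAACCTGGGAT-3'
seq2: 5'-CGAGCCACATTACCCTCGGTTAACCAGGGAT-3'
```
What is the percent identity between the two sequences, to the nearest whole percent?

97%

1 position differs (26), so 30 of 31 match: 30/31 = 96.77%.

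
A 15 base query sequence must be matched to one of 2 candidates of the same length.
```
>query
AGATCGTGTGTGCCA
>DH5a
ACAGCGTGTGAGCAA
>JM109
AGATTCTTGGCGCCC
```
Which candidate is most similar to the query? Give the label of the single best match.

DH5a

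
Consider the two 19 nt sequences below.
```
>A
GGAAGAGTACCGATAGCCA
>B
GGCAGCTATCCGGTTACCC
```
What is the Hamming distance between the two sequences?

9

Comparing position by position, 9 sites differ: 3 (A/C), 6 (A/C), 7 (G/T), 8 (T/A), 9 (A/T), 13 (A/G), 15 (A/T), 16 (G/A), 19 (A/C).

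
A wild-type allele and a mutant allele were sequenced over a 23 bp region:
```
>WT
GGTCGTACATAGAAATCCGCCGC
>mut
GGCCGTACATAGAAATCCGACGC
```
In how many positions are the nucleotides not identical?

Mismatches (1-based): position 3: T→C; position 20: C→A.

2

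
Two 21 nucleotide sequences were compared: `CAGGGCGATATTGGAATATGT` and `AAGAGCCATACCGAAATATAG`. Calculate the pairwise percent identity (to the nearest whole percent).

62%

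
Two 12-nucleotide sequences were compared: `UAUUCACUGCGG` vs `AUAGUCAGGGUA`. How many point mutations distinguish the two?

11

Comparing position by position, 11 positions differ: 1 (U/A), 2 (A/U), 3 (U/A), 4 (U/G), 5 (C/U), 6 (A/C), 7 (C/A), 8 (U/G), 10 (C/G), 11 (G/U), 12 (G/A).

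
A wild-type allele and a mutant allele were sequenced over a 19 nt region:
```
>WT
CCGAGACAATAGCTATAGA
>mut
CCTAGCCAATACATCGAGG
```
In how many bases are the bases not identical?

7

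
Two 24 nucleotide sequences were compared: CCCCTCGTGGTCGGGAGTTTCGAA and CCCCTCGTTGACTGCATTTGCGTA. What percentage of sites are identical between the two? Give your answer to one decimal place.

70.8%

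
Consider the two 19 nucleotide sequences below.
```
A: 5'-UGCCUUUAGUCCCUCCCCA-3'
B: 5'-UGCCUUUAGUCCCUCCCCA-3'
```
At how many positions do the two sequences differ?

The two sequences are identical at every position.

0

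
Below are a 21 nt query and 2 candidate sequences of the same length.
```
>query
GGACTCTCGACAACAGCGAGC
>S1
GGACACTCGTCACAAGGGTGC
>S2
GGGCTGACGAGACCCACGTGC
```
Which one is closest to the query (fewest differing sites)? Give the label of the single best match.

S1

S1 differs at 6 sites; S2 differs at 8 sites. The closest is S1.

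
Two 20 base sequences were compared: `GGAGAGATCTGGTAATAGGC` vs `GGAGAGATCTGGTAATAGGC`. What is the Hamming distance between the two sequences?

The two sequences are identical at every position.

0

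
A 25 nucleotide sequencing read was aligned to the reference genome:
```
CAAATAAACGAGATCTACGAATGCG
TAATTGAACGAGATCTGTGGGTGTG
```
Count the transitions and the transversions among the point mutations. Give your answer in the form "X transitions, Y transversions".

7 transitions, 1 transversion

Transitions (purine↔purine or pyrimidine↔pyrimidine): 1 C→T, 6 A→G, 17 A→G, 18 C→T, 20 A→G, 21 A→G, 24 C→T.
Transversions (purine↔pyrimidine): 4 A→T.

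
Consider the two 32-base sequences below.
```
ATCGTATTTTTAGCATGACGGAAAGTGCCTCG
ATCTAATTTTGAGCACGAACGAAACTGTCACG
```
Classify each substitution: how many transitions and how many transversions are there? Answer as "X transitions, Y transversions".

Transitions (purine↔purine or pyrimidine↔pyrimidine): 16 T→C, 28 C→T.
Transversions (purine↔pyrimidine): 4 G→T, 5 T→A, 11 T→G, 19 C→A, 20 G→C, 25 G→C, 30 T→A.

2 transitions, 7 transversions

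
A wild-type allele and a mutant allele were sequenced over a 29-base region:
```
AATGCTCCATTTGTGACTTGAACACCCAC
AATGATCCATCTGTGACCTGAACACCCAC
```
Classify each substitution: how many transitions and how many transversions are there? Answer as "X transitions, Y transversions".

2 transitions, 1 transversion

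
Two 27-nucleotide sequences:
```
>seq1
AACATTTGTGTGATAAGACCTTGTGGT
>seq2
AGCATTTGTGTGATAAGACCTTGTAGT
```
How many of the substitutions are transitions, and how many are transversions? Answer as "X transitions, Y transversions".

2 transitions, 0 transversions

Transitions (purine↔purine or pyrimidine↔pyrimidine): 2 A→G, 25 G→A.
Transversions (purine↔pyrimidine): none.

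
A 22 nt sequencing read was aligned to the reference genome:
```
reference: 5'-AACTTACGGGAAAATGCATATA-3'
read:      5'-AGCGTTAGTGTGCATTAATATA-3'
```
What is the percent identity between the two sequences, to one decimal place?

54.5%

10 positions differ (2, 4, 6, 7, 9, 11, 12, 13, 16, 17), so 12 of 22 match: 12/22 = 54.55%.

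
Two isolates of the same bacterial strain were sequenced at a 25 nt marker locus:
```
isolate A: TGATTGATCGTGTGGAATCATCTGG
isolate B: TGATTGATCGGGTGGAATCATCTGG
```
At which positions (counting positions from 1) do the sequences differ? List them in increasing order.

11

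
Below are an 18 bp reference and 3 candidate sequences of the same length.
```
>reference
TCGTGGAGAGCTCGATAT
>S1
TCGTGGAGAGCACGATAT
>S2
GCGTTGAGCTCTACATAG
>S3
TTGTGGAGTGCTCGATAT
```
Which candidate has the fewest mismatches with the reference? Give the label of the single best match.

Hamming distances to reference — S1: 1; S2: 7; S3: 2.
Smallest is S1 with 1 mismatch.

S1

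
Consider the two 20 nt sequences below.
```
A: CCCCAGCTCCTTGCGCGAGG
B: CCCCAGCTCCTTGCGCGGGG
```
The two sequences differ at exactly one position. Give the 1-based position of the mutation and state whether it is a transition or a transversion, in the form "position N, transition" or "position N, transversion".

Position 18 changes A→G. A is a purine and G is a purine, so this is a transition.

position 18, transition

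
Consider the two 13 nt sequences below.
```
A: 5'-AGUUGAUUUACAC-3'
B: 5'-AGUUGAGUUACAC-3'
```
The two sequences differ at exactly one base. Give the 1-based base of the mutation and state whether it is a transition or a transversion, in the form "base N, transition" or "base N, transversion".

base 7, transversion

Base 7 changes U→G. U is a pyrimidine and G is a purine, so this is a transversion.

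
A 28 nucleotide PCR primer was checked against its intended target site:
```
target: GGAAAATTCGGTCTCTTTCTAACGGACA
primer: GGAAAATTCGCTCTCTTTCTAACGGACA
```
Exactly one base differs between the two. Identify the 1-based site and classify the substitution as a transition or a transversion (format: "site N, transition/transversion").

site 11, transversion

The sequences differ only at site 11: G→C (purine→pyrimidine), a transversion.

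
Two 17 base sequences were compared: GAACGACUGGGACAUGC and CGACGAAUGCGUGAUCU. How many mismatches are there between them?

Comparing position by position, 8 bases differ: 1 (G/C), 2 (A/G), 7 (C/A), 10 (G/C), 12 (A/U), 13 (C/G), 16 (G/C), 17 (C/U).

8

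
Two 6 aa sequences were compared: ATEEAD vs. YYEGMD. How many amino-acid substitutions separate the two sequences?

4

Comparing position by position, 4 positions differ: 1 (A/Y), 2 (T/Y), 4 (E/G), 5 (A/M).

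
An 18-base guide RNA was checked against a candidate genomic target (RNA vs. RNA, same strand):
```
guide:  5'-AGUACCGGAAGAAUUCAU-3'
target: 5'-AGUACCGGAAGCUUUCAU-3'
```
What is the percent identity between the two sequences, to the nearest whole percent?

89%

Mismatches at positions 12, 13 (1-based): 2 of 18.
Identical positions: 16/18 = 88.89% → 89%.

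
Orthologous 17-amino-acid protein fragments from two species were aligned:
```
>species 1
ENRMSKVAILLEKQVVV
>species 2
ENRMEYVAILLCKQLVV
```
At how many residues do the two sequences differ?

4

The sequences differ at residues 5, 6, 12, 15 (1-based) — 4 in total.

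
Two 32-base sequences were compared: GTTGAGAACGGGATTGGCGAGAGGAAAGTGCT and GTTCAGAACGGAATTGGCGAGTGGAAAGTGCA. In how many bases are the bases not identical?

4

Comparing position by position, 4 bases differ: 4 (G/C), 12 (G/A), 22 (A/T), 32 (T/A).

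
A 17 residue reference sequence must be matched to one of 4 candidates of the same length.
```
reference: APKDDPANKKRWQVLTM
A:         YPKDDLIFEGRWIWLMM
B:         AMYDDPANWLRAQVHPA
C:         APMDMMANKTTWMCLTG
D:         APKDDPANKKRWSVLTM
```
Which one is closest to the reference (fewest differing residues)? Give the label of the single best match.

D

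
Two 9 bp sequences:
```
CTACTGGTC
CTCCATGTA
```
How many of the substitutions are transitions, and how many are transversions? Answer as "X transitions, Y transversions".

Mismatches (1-based):
site 3: A→C (purine→pyrimidine, transversion)
site 5: T→A (pyrimidine→purine, transversion)
site 6: G→T (purine→pyrimidine, transversion)
site 9: C→A (pyrimidine→purine, transversion)

0 transitions, 4 transversions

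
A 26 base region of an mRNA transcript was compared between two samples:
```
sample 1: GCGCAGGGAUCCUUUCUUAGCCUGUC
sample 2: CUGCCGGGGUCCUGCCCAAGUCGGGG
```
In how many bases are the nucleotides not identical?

12

Comparing position by position, 12 bases differ: 1 (G/C), 2 (C/U), 5 (A/C), 9 (A/G), 14 (U/G), 15 (U/C), 17 (U/C), 18 (U/A), 21 (C/U), 23 (U/G), 25 (U/G), 26 (C/G).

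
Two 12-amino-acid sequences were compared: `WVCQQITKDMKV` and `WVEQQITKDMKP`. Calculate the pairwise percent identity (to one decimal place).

Mismatches at positions 3, 12 (1-based): 2 of 12.
Identical positions: 10/12 = 83.33% → 83.3%.

83.3%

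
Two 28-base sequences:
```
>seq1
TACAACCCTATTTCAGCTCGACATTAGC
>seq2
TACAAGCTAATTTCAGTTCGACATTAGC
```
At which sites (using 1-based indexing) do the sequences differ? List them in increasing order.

6, 8, 9, 17

Scanning 1-based: 6: C/G; 8: C/T; 9: T/A; 17: C/T.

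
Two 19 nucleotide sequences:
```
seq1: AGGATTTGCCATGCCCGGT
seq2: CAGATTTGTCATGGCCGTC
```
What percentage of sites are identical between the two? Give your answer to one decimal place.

68.4%

6 positions differ (1, 2, 9, 14, 18, 19), so 13 of 19 match: 13/19 = 68.42%.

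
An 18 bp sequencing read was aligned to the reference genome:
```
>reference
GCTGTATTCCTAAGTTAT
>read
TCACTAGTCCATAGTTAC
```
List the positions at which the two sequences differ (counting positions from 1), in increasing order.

Scanning 1-based: 1: G/T; 3: T/A; 4: G/C; 7: T/G; 11: T/A; 12: A/T; 18: T/C.

1, 3, 4, 7, 11, 12, 18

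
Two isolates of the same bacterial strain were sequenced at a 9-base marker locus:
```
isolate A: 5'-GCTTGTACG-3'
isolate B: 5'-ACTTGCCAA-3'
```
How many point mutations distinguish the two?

The sequences differ at bases 1, 6, 7, 8, 9 (1-based) — 5 in total.

5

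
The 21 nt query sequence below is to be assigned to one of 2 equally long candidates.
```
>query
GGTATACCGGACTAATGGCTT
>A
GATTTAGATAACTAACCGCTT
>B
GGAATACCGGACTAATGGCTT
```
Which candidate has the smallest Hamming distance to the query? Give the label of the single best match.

B

A differs at 8 sites; B differs at 1 site. The closest is B.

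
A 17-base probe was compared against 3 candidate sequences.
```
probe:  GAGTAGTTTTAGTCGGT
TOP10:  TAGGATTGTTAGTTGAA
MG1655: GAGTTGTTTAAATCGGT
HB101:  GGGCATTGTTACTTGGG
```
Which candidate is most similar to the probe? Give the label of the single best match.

MG1655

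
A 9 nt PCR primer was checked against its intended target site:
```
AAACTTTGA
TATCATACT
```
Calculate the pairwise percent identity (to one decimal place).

33.3%

6 positions differ (1, 3, 5, 7, 8, 9), so 3 of 9 match: 3/9 = 33.33%.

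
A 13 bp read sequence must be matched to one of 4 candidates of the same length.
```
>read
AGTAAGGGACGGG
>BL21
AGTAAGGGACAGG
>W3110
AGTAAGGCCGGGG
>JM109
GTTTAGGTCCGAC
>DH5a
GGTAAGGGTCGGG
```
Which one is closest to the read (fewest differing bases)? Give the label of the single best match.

BL21

BL21 differs at 1 base; W3110 differs at 3 bases; JM109 differs at 7 bases; DH5a differs at 2 bases. The closest is BL21.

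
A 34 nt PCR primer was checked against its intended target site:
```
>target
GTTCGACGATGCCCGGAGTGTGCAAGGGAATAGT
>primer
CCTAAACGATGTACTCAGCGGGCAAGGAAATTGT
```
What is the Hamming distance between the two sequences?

Comparing position by position, 12 bases differ: 1 (G/C), 2 (T/C), 4 (C/A), 5 (G/A), 12 (C/T), 13 (C/A), 15 (G/T), 16 (G/C), 19 (T/C), 21 (T/G), 28 (G/A), 32 (A/T).

12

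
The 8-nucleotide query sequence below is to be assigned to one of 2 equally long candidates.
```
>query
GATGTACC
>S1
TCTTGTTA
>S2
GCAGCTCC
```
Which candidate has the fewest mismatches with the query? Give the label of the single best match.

S2

S1 differs at 7 positions; S2 differs at 4 positions. The closest is S2.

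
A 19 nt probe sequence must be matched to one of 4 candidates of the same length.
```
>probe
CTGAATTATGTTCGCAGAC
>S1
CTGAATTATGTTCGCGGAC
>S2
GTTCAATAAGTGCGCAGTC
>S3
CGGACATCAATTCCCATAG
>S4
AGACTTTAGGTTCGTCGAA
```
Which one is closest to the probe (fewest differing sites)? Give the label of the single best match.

S1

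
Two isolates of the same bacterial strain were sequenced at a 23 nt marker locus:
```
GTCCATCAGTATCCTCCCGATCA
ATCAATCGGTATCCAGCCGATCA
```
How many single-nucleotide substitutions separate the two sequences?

Comparing position by position, 5 bases differ: 1 (G/A), 4 (C/A), 8 (A/G), 15 (T/A), 16 (C/G).

5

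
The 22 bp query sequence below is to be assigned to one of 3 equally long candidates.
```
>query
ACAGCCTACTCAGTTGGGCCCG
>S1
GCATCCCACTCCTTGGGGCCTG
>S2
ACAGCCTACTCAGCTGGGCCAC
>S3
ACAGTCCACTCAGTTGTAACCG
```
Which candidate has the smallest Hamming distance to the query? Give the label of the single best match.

S1 differs at 7 bases; S2 differs at 3 bases; S3 differs at 5 bases. The closest is S2.

S2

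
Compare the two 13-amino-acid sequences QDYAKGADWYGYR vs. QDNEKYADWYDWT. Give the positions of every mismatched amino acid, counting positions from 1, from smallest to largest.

Differences at position 3 (Y→N), position 4 (A→E), position 6 (G→Y), position 11 (G→D), position 12 (Y→W), position 13 (R→T).

3, 4, 6, 11, 12, 13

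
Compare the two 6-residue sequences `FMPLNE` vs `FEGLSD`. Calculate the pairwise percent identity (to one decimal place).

4 positions differ (2, 3, 5, 6), so 2 of 6 match: 2/6 = 33.33%.

33.3%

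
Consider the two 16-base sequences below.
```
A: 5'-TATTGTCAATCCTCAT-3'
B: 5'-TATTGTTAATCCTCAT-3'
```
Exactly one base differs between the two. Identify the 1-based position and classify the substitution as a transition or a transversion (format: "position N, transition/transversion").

position 7, transition

The sequences differ only at position 7: C→T (pyrimidine→pyrimidine), a transition.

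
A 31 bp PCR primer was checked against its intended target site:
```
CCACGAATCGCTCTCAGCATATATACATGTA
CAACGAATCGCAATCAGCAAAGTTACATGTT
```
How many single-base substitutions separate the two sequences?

The sequences differ at sites 2, 12, 13, 20, 22, 23, 31 (1-based) — 7 in total.

7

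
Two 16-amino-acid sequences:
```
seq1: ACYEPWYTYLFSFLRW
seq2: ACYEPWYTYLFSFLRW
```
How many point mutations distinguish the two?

0

No positions differ; the sequences are identical.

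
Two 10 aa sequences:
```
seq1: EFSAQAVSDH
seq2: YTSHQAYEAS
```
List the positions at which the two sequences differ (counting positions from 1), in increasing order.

1, 2, 4, 7, 8, 9, 10

Scanning 1-based: 1: E/Y; 2: F/T; 4: A/H; 7: V/Y; 8: S/E; 9: D/A; 10: H/S.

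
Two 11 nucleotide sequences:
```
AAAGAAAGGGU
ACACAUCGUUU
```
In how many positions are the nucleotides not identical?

Comparing position by position, 6 positions differ: 2 (A/C), 4 (G/C), 6 (A/U), 7 (A/C), 9 (G/U), 10 (G/U).

6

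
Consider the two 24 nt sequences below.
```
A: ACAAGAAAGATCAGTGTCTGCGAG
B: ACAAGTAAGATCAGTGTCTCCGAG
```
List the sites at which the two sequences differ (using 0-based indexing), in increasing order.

5, 19

Differences at site 5 (A→T), site 19 (G→C).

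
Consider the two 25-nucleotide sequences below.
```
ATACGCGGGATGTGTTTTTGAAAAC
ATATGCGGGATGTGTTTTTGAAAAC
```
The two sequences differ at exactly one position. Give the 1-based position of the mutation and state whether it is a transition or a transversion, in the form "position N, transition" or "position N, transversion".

position 4, transition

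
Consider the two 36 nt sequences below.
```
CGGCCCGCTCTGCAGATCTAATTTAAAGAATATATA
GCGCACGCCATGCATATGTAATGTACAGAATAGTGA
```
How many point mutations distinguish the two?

Comparing position by position, 12 sites differ: 1 (C/G), 2 (G/C), 5 (C/A), 9 (T/C), 10 (C/A), 15 (G/T), 18 (C/G), 23 (T/G), 26 (A/C), 33 (T/G), 34 (A/T), 35 (T/G).

12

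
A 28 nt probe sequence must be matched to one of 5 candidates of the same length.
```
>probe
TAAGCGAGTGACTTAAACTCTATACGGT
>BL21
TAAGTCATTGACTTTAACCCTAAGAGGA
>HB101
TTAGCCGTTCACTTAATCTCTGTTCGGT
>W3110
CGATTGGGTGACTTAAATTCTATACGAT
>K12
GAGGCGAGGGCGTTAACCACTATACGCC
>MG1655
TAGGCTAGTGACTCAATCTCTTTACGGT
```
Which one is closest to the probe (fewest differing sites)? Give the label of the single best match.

MG1655

Hamming distances to probe — BL21: 9; HB101: 8; W3110: 7; K12: 9; MG1655: 5.
Smallest is MG1655 with 5 mismatches.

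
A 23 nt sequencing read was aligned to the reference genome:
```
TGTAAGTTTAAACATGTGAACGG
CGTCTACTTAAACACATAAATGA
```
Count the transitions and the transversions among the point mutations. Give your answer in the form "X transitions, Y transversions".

8 transitions, 2 transversions

Transitions (purine↔purine or pyrimidine↔pyrimidine): 1 T→C, 6 G→A, 7 T→C, 15 T→C, 16 G→A, 18 G→A, 21 C→T, 23 G→A.
Transversions (purine↔pyrimidine): 4 A→C, 5 A→T.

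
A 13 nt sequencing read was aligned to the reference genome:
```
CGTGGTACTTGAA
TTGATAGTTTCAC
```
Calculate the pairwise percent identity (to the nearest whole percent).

Mismatches at positions 1, 2, 3, 4, 5, 6, 7, 8, 11, 13 (1-based): 10 of 13.
Identical positions: 3/13 = 23.08% → 23%.

23%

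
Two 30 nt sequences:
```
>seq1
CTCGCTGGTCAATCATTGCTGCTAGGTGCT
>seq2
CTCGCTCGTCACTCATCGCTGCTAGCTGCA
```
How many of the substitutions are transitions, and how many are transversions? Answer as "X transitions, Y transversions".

1 transition, 4 transversions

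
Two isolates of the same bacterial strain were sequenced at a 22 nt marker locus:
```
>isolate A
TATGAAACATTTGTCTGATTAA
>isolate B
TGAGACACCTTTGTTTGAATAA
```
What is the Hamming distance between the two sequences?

6

Mismatches (1-based): site 2: A→G; site 3: T→A; site 6: A→C; site 9: A→C; site 15: C→T; site 19: T→A.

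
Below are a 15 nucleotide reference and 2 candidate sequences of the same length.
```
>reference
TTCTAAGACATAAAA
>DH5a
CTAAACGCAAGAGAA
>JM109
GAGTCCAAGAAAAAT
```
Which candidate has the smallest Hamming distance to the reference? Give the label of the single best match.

Hamming distances to reference — DH5a: 8; JM109: 9.
Smallest is DH5a with 8 mismatches.

DH5a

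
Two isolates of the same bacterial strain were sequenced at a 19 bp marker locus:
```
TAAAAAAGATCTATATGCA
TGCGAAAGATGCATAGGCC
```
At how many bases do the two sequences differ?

Mismatches (1-based): base 2: A→G; base 3: A→C; base 4: A→G; base 11: C→G; base 12: T→C; base 16: T→G; base 19: A→C.

7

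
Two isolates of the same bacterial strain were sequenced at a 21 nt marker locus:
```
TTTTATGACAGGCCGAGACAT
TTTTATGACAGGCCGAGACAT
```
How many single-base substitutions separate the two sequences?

0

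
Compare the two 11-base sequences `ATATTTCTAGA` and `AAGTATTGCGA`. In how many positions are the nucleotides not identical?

6

Comparing position by position, 6 positions differ: 2 (T/A), 3 (A/G), 5 (T/A), 7 (C/T), 8 (T/G), 9 (A/C).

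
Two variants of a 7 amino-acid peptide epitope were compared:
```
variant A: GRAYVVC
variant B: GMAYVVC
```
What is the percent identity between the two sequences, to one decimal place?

1 position differs (2), so 6 of 7 match: 6/7 = 85.71%.

85.7%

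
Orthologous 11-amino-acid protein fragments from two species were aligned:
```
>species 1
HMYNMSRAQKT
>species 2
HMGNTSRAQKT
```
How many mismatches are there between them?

Mismatches (1-based): position 3: Y→G; position 5: M→T.

2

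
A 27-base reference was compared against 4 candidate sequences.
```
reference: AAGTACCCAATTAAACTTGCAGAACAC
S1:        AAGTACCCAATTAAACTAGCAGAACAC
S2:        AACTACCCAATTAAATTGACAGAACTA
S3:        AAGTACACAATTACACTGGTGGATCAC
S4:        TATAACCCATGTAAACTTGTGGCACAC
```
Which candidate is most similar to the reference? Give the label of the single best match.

S1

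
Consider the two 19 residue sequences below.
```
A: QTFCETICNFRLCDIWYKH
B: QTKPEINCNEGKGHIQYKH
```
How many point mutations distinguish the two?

Comparing position by position, 10 positions differ: 3 (F/K), 4 (C/P), 6 (T/I), 7 (I/N), 10 (F/E), 11 (R/G), 12 (L/K), 13 (C/G), 14 (D/H), 16 (W/Q).

10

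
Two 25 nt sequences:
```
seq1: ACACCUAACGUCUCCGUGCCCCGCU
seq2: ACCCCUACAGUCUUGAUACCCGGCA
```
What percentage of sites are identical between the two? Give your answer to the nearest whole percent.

9 positions differ (3, 8, 9, 14, 15, 16, 18, 22, 25), so 16 of 25 match: 16/25 = 64%.

64%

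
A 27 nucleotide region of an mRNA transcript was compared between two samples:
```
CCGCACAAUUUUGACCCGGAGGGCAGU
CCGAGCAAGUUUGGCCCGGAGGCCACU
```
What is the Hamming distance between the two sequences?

The sequences differ at bases 4, 5, 9, 14, 23, 26 (1-based) — 6 in total.

6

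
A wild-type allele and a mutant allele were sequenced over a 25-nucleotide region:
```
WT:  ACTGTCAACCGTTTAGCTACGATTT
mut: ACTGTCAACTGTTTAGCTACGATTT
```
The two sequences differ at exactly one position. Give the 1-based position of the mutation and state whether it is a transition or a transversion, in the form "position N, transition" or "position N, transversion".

position 10, transition

Position 10 changes C→T. C is a pyrimidine and T is a pyrimidine, so this is a transition.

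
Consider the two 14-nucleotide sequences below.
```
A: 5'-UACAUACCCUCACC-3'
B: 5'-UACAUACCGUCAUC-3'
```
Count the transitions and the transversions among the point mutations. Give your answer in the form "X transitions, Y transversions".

Mismatches (1-based):
base 9: C→G (pyrimidine→purine, transversion)
base 13: C→U (pyrimidine→pyrimidine, transition)

1 transition, 1 transversion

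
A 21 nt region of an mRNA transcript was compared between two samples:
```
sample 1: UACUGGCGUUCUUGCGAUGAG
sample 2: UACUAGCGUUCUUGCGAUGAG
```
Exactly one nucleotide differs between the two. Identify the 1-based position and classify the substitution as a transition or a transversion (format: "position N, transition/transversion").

The sequences differ only at position 5: G→A (purine→purine), a transition.

position 5, transition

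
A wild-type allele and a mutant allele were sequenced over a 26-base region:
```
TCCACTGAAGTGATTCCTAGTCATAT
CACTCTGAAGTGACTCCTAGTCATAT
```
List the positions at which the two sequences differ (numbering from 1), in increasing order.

1, 2, 4, 14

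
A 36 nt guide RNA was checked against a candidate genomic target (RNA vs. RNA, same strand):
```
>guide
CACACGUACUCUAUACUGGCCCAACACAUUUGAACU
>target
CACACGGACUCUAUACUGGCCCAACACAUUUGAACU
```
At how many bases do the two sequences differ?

Mismatches (1-based): base 7: U→G.

1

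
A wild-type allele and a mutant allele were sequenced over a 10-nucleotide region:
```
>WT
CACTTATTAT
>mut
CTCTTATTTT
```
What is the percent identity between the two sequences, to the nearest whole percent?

Mismatches at positions 2, 9 (1-based): 2 of 10.
Identical positions: 8/10 = 80% → 80%.

80%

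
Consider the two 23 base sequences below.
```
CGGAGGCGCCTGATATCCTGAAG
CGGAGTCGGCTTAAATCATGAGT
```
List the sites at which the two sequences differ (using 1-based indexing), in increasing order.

6, 9, 12, 14, 18, 22, 23

Differences at site 6 (G→T), site 9 (C→G), site 12 (G→T), site 14 (T→A), site 18 (C→A), site 22 (A→G), site 23 (G→T).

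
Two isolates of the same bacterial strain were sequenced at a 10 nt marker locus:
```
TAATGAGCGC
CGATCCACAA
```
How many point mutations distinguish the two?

Mismatches (1-based): position 1: T→C; position 2: A→G; position 5: G→C; position 6: A→C; position 7: G→A; position 9: G→A; position 10: C→A.

7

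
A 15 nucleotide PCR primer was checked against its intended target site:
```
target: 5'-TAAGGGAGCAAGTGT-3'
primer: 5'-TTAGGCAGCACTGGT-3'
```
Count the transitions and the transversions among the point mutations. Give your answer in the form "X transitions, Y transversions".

0 transitions, 5 transversions

Mismatches (1-based):
site 2: A→T (purine→pyrimidine, transversion)
site 6: G→C (purine→pyrimidine, transversion)
site 11: A→C (purine→pyrimidine, transversion)
site 12: G→T (purine→pyrimidine, transversion)
site 13: T→G (pyrimidine→purine, transversion)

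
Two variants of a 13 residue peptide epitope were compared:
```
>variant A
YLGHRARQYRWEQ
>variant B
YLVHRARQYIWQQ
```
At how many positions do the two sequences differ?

3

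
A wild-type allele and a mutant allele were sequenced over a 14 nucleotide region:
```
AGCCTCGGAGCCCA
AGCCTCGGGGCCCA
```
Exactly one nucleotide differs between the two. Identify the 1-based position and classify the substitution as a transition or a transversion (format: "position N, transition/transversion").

position 9, transition

Position 9 changes A→G. A is a purine and G is a purine, so this is a transition.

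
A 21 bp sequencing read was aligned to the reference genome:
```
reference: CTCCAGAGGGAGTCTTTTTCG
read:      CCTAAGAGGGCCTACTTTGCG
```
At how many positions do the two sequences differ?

8

Comparing position by position, 8 positions differ: 2 (T/C), 3 (C/T), 4 (C/A), 11 (A/C), 12 (G/C), 14 (C/A), 15 (T/C), 19 (T/G).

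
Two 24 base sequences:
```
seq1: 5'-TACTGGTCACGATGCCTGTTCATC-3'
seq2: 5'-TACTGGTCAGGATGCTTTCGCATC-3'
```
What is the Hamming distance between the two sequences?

5

Mismatches (1-based): position 10: C→G; position 16: C→T; position 18: G→T; position 19: T→C; position 20: T→G.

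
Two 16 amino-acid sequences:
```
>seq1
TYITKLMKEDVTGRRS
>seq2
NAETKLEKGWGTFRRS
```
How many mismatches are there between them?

8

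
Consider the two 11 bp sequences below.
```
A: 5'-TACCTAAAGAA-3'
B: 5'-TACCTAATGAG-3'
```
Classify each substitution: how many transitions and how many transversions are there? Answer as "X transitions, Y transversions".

1 transition, 1 transversion

Mismatches (1-based):
position 8: A→T (purine→pyrimidine, transversion)
position 11: A→G (purine→purine, transition)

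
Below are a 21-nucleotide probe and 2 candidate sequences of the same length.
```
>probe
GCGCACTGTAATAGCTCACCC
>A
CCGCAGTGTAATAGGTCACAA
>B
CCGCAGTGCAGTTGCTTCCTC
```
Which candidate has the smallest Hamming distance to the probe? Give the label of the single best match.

A differs at 5 positions; B differs at 8 positions. The closest is A.

A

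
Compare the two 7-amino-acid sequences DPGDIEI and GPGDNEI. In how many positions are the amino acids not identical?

2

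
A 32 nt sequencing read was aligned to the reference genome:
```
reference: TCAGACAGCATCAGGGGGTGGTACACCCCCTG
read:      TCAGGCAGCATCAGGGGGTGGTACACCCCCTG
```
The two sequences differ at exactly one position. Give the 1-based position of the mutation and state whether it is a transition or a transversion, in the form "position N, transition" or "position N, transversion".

position 5, transition

The sequences differ only at position 5: A→G (purine→purine), a transition.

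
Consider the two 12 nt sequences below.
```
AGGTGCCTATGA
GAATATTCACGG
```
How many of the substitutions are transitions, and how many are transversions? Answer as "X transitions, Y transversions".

Transitions (purine↔purine or pyrimidine↔pyrimidine): 1 A→G, 2 G→A, 3 G→A, 5 G→A, 6 C→T, 7 C→T, 8 T→C, 10 T→C, 12 A→G.
Transversions (purine↔pyrimidine): none.

9 transitions, 0 transversions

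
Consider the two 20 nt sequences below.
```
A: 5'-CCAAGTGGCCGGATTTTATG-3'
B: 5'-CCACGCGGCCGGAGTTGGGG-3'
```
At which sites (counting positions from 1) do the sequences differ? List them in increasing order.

4, 6, 14, 17, 18, 19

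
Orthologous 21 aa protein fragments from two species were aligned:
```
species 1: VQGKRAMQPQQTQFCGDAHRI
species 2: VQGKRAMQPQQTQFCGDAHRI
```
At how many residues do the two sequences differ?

0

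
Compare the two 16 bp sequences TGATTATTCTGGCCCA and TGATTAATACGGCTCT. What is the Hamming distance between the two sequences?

5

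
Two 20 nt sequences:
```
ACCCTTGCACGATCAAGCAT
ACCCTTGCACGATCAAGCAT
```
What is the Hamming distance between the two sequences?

0

The two sequences are identical at every position.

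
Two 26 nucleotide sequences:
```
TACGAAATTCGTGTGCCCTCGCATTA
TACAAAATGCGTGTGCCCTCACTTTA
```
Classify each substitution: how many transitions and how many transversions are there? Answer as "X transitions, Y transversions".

2 transitions, 2 transversions

Transitions (purine↔purine or pyrimidine↔pyrimidine): 4 G→A, 21 G→A.
Transversions (purine↔pyrimidine): 9 T→G, 23 A→T.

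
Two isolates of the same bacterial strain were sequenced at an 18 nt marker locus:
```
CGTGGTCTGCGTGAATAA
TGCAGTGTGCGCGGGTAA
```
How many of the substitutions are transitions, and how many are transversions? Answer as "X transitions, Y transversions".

6 transitions, 1 transversion

Mismatches (1-based):
base 1: C→T (pyrimidine→pyrimidine, transition)
base 3: T→C (pyrimidine→pyrimidine, transition)
base 4: G→A (purine→purine, transition)
base 7: C→G (pyrimidine→purine, transversion)
base 12: T→C (pyrimidine→pyrimidine, transition)
base 14: A→G (purine→purine, transition)
base 15: A→G (purine→purine, transition)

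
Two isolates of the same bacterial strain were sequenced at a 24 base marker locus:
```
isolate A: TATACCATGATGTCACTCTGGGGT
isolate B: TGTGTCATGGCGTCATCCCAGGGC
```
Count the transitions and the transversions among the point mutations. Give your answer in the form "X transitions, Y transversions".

Transitions (purine↔purine or pyrimidine↔pyrimidine): 2 A→G, 4 A→G, 5 C→T, 10 A→G, 11 T→C, 16 C→T, 17 T→C, 19 T→C, 20 G→A, 24 T→C.
Transversions (purine↔pyrimidine): none.

10 transitions, 0 transversions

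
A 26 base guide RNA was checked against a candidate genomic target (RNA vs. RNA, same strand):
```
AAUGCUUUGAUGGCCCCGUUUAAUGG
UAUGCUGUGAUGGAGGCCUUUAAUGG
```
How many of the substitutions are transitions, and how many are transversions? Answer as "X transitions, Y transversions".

0 transitions, 6 transversions

Mismatches (1-based):
site 1: A→U (purine→pyrimidine, transversion)
site 7: U→G (pyrimidine→purine, transversion)
site 14: C→A (pyrimidine→purine, transversion)
site 15: C→G (pyrimidine→purine, transversion)
site 16: C→G (pyrimidine→purine, transversion)
site 18: G→C (purine→pyrimidine, transversion)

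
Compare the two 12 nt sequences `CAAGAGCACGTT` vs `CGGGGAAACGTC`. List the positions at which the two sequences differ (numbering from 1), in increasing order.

2, 3, 5, 6, 7, 12

Differences at position 2 (A→G), position 3 (A→G), position 5 (A→G), position 6 (G→A), position 7 (C→A), position 12 (T→C).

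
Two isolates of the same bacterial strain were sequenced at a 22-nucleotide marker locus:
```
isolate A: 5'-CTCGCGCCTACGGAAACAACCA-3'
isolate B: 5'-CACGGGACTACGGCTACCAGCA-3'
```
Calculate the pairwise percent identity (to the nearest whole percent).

7 positions differ (2, 5, 7, 14, 15, 18, 20), so 15 of 22 match: 15/22 = 68.18%.

68%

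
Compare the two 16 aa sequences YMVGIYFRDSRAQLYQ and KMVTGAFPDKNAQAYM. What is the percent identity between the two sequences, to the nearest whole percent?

Mismatches at positions 1, 4, 5, 6, 8, 10, 11, 14, 16 (1-based): 9 of 16.
Identical positions: 7/16 = 43.75% → 44%.

44%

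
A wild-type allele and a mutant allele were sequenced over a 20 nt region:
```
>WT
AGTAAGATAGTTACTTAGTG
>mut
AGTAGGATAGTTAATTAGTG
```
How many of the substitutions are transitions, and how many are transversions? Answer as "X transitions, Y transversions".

Transitions (purine↔purine or pyrimidine↔pyrimidine): 5 A→G.
Transversions (purine↔pyrimidine): 14 C→A.

1 transition, 1 transversion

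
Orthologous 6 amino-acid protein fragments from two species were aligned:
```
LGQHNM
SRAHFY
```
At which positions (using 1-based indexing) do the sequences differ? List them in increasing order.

Differences at position 1 (L→S), position 2 (G→R), position 3 (Q→A), position 5 (N→F), position 6 (M→Y).

1, 2, 3, 5, 6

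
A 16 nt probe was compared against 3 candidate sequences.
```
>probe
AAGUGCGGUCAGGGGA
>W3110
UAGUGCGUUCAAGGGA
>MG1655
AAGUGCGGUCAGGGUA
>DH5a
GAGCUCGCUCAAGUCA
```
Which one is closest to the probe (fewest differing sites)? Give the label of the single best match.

Hamming distances to probe — W3110: 3; MG1655: 1; DH5a: 7.
Smallest is MG1655 with 1 mismatch.

MG1655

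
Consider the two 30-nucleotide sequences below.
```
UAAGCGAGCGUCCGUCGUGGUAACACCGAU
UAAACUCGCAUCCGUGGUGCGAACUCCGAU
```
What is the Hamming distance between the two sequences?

The sequences differ at sites 4, 6, 7, 10, 16, 20, 21, 25 (1-based) — 8 in total.

8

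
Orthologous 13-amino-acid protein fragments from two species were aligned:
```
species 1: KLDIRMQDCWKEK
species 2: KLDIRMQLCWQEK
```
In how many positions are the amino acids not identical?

2

The sequences differ at positions 8, 11 (1-based) — 2 in total.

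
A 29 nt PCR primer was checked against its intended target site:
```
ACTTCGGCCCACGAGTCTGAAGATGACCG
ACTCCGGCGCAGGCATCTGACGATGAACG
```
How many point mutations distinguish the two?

Comparing position by position, 7 positions differ: 4 (T/C), 9 (C/G), 12 (C/G), 14 (A/C), 15 (G/A), 21 (A/C), 27 (C/A).

7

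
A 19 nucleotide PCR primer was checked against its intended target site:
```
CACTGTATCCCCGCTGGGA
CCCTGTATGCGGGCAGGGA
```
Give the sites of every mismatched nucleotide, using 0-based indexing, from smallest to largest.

Scanning 0-based: 1: A/C; 8: C/G; 10: C/G; 11: C/G; 14: T/A.

1, 8, 10, 11, 14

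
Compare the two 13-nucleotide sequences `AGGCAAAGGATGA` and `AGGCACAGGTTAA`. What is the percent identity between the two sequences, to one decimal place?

Mismatches at positions 6, 10, 12 (1-based): 3 of 13.
Identical positions: 10/13 = 76.92% → 76.9%.

76.9%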